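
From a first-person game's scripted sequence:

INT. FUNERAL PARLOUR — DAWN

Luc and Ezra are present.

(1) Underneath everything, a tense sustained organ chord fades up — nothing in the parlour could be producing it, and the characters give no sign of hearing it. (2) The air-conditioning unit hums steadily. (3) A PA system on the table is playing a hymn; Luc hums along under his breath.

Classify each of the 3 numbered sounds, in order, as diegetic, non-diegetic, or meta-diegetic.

non-diegetic, diegetic, diegetic

Sound (1): score with no on-screen or off-screen source; it exists for the audience alone, so non-diegetic.
(2) is diegetic: the air-conditioning unit is part of the location's real environment.
(3) a PA system is a physical source in the scene and Luc reacts to it → diegetic.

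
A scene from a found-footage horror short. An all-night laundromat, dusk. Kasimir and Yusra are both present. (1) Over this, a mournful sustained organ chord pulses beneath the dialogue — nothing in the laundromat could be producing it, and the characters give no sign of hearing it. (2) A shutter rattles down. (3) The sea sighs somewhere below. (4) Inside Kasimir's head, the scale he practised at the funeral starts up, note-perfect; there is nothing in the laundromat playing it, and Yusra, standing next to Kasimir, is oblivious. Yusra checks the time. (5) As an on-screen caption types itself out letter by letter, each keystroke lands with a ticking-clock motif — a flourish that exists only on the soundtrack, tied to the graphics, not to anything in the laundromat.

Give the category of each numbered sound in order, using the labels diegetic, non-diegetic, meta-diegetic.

Sound (1): it has no source in the story world and no character can hear it — it's underscore, so non-diegetic.
(2) is diegetic: a shutter is a real object/event in the scene's world.
(3) is diegetic: the sea is part of the location's real environment.
Sound (4): remembered music, private to Kasimir — Yusra is oblivious because it isn't in the room, so meta-diegetic.
(5) sound married to a title/caption — outside the diegesis by definition → non-diegetic.

non-diegetic, diegetic, diegetic, meta-diegetic, non-diegetic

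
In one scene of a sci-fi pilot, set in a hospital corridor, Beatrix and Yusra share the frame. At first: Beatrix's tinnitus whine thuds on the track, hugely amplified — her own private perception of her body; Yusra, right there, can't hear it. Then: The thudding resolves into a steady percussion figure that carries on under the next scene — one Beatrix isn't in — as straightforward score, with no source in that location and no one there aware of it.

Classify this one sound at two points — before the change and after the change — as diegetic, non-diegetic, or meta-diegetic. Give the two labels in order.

meta-diegetic, non-diegetic

Before the change: it's Beatrix's subjective body sound, inaudible to Yusra → meta-diegetic.
After the change: detached from Beatrix and playing as sourceless score over a scene she isn't in — for the audience only → non-diegetic.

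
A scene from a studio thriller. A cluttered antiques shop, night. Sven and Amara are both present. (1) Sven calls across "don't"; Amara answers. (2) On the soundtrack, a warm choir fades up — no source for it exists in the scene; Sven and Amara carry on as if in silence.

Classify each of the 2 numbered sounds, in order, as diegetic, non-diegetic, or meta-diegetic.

(1) Sven is a character speaking aloud in the scene → diegetic.
(2) is non-diegetic: it has no source in the story world and no character can hear it — it's underscore.

diegetic, non-diegetic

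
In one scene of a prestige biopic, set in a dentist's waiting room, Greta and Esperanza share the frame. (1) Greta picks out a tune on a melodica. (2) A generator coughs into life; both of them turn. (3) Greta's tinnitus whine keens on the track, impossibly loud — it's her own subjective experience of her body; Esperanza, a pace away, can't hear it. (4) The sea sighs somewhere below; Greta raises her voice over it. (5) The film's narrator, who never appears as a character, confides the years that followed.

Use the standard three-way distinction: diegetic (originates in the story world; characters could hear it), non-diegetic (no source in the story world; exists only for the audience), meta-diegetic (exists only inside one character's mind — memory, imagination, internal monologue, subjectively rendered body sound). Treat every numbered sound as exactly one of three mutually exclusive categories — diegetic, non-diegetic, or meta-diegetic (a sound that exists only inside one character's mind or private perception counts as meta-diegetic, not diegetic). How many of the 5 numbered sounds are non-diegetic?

(1) is diegetic: the instrument and the performer are both in the scene.
(2) an in-world source (a generator); characters could hear it → diegetic.
(3) a subjective body sound — Greta's private perception, inaudible to Esperanza → meta-diegetic.
(4) is diegetic: the sea is part of the location's real environment.
(5) external voice-over — not a character, not heard by anyone in the scene → non-diegetic.
So 1 of the 5 is non-diegetic: (5).

1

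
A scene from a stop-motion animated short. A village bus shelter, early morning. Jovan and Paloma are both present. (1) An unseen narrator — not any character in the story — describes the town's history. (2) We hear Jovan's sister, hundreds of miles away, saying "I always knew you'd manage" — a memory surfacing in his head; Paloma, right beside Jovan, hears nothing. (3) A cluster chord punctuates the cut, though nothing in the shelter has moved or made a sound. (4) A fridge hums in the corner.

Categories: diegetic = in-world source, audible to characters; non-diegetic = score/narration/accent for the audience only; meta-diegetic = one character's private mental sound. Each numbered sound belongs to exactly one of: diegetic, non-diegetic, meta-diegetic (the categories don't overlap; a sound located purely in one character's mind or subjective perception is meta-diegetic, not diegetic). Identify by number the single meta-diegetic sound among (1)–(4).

2

(1) is non-diegetic: external voice-over — not a character, not heard by anyone in the scene.
(2) is meta-diegetic: the voice is a memory playing only inside Jovan's mind; Paloma can't hear it.
(3) is non-diegetic: it's a sound-design accent with no in-world source; no one in the scene can hear it.
(4) is diegetic: a fridge is part of the location's real environment.
Only (2) is meta-diegetic.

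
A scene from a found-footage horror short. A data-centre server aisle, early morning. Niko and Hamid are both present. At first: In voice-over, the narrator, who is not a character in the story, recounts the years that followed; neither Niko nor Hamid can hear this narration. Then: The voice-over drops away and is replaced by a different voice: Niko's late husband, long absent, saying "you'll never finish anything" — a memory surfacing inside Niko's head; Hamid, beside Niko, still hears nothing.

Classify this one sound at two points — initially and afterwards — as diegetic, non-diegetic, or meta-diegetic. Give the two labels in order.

Initially: the external narrator addresses only the audience — outside the story world → non-diegetic.
Afterwards: the replacement voice is a memory inside Niko's mind specifically → meta-diegetic.

non-diegetic, meta-diegetic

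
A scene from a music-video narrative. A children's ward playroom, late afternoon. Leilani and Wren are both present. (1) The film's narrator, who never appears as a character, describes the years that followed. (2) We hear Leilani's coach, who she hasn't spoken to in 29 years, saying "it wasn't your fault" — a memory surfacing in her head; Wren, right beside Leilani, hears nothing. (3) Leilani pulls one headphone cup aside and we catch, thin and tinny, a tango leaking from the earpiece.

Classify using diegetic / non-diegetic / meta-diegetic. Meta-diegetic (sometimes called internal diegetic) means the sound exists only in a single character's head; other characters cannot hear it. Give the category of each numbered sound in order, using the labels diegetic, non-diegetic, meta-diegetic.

(1) commentary laid over the scene from outside the fiction → non-diegetic.
(2) is meta-diegetic: it's Leilani's recollection rendered as sound; the other character can't hear it.
(3) the earpiece is a real device on Leilani's head — source music → diegetic.

non-diegetic, meta-diegetic, diegetic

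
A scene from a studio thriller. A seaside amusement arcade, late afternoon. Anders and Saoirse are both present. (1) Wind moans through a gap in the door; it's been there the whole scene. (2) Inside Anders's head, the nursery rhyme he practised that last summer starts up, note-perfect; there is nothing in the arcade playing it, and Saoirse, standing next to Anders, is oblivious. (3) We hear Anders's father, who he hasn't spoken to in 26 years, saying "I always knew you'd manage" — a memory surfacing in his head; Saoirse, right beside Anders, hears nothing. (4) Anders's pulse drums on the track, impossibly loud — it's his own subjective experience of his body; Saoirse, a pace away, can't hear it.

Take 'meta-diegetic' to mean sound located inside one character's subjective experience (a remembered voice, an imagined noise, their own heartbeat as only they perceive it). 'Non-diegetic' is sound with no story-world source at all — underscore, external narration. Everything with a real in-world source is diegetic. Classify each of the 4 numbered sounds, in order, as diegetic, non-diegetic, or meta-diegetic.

diegetic, meta-diegetic, meta-diegetic, meta-diegetic

Sound (1): it's the actual ambient sound of the location, so diegetic.
Sound (2): remembered music, private to Anders — Saoirse is oblivious because it isn't in the room, so meta-diegetic.
(3) is meta-diegetic: a remembered line, private to Anders — not present in the room, not audible to Saoirse.
Sound (4): it's Anders's internal bodily sensation rendered as sound; only Anders 'hears' it, so meta-diegetic.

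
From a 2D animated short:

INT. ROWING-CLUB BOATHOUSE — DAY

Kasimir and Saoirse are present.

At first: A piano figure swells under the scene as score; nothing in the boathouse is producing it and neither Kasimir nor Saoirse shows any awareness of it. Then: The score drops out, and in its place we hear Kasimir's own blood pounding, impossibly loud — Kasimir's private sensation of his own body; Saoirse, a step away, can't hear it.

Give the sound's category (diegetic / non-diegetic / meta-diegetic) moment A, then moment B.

non-diegetic, meta-diegetic

Moment A: underscore with no in-world source, inaudible to the characters → non-diegetic.
Moment B: the body sound is Kasimir's subjective perception alone — Saoirse can't hear it → meta-diegetic.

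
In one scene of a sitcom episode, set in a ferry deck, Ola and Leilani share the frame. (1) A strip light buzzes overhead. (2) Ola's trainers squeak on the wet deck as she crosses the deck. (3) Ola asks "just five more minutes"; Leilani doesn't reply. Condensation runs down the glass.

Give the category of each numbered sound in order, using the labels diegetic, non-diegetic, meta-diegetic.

Sound (1): a strip light is part of the location's real environment, so diegetic.
(2) is diegetic: Ola's footsteps are produced in the story world.
(3) Ola is a character speaking aloud in the scene → diegetic.

diegetic, diegetic, diegetic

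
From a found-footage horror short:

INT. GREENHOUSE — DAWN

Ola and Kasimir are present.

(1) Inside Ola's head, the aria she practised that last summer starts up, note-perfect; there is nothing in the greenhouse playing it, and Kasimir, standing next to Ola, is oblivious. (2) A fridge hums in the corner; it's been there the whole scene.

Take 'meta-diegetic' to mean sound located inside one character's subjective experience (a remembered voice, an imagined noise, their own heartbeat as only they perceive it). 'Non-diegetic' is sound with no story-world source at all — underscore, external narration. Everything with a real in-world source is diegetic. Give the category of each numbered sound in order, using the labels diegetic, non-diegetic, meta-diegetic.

(1) is meta-diegetic: the music is a memory playing inside Ola's mind alone; no real-world source, Kasimir can't hear it.
(2) is diegetic: ambient/room sound belonging to the story's physical space.

meta-diegetic, diegetic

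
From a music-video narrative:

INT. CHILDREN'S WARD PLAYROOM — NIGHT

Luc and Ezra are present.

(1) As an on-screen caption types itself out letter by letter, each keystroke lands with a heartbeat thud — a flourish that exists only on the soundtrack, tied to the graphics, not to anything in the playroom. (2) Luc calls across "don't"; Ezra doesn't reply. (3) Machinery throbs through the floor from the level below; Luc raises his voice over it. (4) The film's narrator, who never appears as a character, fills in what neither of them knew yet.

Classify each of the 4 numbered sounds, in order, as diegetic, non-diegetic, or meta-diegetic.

non-diegetic, diegetic, diegetic, non-diegetic

(1) sound married to a title/caption — outside the diegesis by definition → non-diegetic.
(2) on-screen dialogue — Luc speaks and Ezra is there to hear → diegetic.
Sound (3): machinery is part of the location's real environment, so diegetic.
(4) is non-diegetic: commentary laid over the scene from outside the fiction.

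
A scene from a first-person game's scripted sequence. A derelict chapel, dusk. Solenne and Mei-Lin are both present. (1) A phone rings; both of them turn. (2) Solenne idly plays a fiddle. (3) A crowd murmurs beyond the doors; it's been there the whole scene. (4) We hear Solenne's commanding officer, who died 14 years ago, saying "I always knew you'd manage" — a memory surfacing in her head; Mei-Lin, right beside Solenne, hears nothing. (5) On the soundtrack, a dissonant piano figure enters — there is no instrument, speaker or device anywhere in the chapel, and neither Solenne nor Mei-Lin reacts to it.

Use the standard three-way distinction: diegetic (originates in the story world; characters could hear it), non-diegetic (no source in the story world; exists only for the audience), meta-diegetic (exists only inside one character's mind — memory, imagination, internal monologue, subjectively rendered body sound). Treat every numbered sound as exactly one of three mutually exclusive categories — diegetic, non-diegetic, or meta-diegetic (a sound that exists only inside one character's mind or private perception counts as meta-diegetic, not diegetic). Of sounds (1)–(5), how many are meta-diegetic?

(1) a phone is a real object/event in the scene's world → diegetic.
Sound (2): the instrument and the performer are both in the scene, so diegetic.
(3) a crowd is part of the location's real environment → diegetic.
(4) is meta-diegetic: the voice is a memory playing only inside Solenne's mind; Mei-Lin can't hear it.
(5) is non-diegetic: score with no on-screen or off-screen source; it exists for the audience alone.
Meta-diegetic: (4) — that's 1.

1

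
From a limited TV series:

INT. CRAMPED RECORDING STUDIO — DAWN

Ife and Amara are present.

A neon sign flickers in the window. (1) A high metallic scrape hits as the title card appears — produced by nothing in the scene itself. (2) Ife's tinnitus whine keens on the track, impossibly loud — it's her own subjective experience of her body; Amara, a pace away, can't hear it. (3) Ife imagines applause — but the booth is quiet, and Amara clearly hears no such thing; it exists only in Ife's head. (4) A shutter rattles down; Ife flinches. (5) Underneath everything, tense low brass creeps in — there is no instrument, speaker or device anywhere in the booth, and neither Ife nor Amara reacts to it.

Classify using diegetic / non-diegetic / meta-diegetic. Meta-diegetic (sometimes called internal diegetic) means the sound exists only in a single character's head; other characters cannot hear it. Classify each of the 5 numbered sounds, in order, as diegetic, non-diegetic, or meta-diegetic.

non-diegetic, meta-diegetic, meta-diegetic, diegetic, non-diegetic

(1) nothing in the scene produces it; it's an accent added for the audience → non-diegetic.
(2) is meta-diegetic: a subjective body sound — Ife's private perception, inaudible to Amara.
(3) is meta-diegetic: the sound is imagined by Ife; nothing in the story world is producing it and Amara can't hear it.
(4) is diegetic: an in-world source (a shutter); characters could hear it.
(5) is non-diegetic: nothing in the booth produces it and the characters don't hear it — pure soundtrack.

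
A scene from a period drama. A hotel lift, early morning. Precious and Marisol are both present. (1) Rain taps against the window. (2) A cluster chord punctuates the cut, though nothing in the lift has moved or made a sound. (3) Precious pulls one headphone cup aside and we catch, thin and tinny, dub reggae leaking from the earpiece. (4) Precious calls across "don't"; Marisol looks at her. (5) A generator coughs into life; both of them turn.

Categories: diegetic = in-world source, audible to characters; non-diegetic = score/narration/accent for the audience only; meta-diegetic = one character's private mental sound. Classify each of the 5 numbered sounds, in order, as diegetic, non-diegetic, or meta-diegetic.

Sound (1): it's the actual ambient sound of the location, so diegetic.
(2) is non-diegetic: it's a sound-design accent with no in-world source; no one in the scene can hear it.
Sound (3): it's leaking from a physical pair of headphones in the scene, so diegetic.
(4) is diegetic: on-screen dialogue — Precious speaks and Marisol is there to hear.
(5) an in-world source (a generator); characters could hear it → diegetic.

diegetic, non-diegetic, diegetic, diegetic, diegetic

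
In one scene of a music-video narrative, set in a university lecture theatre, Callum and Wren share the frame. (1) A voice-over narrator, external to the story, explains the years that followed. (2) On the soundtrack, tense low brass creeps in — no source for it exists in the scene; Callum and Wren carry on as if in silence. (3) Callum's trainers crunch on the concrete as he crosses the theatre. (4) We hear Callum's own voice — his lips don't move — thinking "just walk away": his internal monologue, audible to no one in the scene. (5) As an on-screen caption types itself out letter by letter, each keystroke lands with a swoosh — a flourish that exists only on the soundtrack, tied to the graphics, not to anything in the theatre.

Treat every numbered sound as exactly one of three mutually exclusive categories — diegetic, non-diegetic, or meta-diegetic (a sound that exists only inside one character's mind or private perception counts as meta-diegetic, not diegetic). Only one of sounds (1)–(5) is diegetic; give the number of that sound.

Sound (1): commentary laid over the scene from outside the fiction, so non-diegetic.
(2) is non-diegetic: nothing in the theatre produces it and the characters don't hear it — pure soundtrack.
(3) is diegetic: Callum's footsteps are produced in the story world.
(4) it's Callum's unspoken thought, heard only by the audience via his subjectivity → meta-diegetic.
Sound (5): it accompanies on-screen graphics, not anything inside the story world, so non-diegetic.
Only (3) is diegetic.

3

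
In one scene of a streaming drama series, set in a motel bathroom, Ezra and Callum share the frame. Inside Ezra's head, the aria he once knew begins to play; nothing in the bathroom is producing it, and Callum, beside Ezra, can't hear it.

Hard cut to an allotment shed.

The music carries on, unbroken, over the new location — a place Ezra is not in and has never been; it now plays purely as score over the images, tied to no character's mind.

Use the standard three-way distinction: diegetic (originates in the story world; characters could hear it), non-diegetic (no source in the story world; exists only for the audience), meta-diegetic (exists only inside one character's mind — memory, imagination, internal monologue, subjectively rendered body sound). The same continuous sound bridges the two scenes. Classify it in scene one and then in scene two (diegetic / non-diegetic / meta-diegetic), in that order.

Scene one: the music exists only inside Ezra's mind; Callum can't hear it → meta-diegetic.
Scene two: it's detached from Ezra entirely and plays over unrelated images with no in-world source — conventional underscore → non-diegetic.

meta-diegetic, non-diegetic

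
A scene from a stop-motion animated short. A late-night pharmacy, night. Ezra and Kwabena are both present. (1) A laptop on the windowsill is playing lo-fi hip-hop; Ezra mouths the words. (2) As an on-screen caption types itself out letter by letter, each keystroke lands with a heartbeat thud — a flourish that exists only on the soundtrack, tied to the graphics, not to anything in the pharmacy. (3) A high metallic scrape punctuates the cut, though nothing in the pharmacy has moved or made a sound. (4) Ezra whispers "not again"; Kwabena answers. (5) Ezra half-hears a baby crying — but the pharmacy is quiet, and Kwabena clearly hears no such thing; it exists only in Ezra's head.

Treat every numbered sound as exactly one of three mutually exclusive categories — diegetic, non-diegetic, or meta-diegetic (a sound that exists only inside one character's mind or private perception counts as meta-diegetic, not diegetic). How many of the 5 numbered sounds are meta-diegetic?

1

Sound (1): a laptop is a physical source in the scene and Ezra reacts to it, so diegetic.
Sound (2): it accompanies on-screen graphics, not anything inside the story world, so non-diegetic.
(3) is non-diegetic: an editorial stinger — it belongs to the cut, not the story world.
(4) on-screen dialogue — Ezra speaks and Kwabena is there to hear → diegetic.
(5) Ezra alone 'hears' it — an imagined sound, not present in the space → meta-diegetic.
So 1 of the 5 is meta-diegetic: (5).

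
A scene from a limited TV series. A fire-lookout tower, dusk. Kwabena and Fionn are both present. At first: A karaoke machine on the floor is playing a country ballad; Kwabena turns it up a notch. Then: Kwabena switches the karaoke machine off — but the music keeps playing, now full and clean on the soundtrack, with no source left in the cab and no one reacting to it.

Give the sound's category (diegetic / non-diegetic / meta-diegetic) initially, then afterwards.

Initially: a karaoke machine is a real in-scene source and Kwabena reacts to it → diegetic.
Afterwards: there is no longer any in-world source and no one can hear it — it has become underscore → non-diegetic.

diegetic, non-diegetic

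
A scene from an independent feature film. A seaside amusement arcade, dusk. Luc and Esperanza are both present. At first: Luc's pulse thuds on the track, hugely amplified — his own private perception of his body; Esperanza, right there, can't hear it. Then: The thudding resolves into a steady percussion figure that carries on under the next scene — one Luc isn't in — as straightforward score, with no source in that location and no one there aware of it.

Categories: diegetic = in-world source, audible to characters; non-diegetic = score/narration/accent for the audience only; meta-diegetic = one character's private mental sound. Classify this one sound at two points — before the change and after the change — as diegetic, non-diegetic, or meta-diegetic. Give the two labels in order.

meta-diegetic, non-diegetic

Before the change: it's Luc's subjective body sound, inaudible to Esperanza → meta-diegetic.
After the change: detached from Luc and playing as sourceless score over a scene he isn't in — for the audience only → non-diegetic.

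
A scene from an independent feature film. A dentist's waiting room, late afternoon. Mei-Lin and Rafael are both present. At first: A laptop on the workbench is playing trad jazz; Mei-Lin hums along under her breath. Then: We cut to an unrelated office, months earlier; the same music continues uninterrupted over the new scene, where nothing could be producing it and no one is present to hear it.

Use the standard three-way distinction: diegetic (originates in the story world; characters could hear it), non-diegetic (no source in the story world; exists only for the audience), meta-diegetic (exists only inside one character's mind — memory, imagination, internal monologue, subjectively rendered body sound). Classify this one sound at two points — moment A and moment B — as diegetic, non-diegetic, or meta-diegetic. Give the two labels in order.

Moment A: a laptop is a real in-scene source and Mei-Lin reacts to it → diegetic.
Moment B: there is no longer any in-world source and no one can hear it — it has become underscore → non-diegetic.

diegetic, non-diegetic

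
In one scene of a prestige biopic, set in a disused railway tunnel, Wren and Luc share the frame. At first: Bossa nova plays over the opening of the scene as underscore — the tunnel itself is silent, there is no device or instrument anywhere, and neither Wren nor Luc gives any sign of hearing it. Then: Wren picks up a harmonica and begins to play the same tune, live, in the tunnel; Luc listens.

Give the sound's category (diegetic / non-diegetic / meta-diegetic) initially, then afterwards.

Initially: no in-world source exists and no character can hear it — underscore → non-diegetic.
Afterwards: a harmonica is now a real source in the story world and the characters hear it → diegetic.

non-diegetic, diegetic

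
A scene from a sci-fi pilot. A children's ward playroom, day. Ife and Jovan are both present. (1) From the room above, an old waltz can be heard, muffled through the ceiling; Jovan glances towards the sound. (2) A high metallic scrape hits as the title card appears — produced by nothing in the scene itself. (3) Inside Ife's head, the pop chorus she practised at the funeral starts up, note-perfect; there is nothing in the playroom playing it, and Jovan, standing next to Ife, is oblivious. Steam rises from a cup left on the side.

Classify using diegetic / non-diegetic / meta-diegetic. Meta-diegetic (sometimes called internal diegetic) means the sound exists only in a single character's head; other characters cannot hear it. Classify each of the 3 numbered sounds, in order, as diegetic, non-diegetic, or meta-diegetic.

(1) off-screen diegetic: the source is out of frame but still in the story's space → diegetic.
(2) it's a sound-design accent with no in-world source; no one in the scene can hear it → non-diegetic.
Sound (3): remembered music, private to Ife — Jovan is oblivious because it isn't in the room, so meta-diegetic.

diegetic, non-diegetic, meta-diegetic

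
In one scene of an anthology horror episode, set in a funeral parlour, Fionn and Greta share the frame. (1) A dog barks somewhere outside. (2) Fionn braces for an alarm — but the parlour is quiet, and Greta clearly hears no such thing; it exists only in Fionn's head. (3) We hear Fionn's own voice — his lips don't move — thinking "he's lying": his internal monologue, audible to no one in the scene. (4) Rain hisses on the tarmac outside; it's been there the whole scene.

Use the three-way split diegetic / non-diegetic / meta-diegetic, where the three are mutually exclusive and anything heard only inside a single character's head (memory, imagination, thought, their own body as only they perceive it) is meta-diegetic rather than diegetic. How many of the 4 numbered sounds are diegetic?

(1) is diegetic: the sound comes from a dog physically present in the location.
Sound (2): subjective to Fionn: the parlour is silent and Greta hears nothing, so meta-diegetic.
Sound (3): it's Fionn's unspoken thought, heard only by the audience via his subjectivity, so meta-diegetic.
(4) rain is part of the location's real environment → diegetic.
Diegetic: (1), (4) — that's 2.

2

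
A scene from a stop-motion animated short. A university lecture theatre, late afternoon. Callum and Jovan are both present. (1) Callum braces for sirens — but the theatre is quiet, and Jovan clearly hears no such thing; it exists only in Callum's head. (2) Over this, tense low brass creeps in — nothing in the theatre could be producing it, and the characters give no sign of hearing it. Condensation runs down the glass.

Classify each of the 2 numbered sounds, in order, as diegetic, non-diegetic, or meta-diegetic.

meta-diegetic, non-diegetic

Sound (1): the sound is imagined by Callum; nothing in the story world is producing it and Jovan can't hear it, so meta-diegetic.
Sound (2): score with no on-screen or off-screen source; it exists for the audience alone, so non-diegetic.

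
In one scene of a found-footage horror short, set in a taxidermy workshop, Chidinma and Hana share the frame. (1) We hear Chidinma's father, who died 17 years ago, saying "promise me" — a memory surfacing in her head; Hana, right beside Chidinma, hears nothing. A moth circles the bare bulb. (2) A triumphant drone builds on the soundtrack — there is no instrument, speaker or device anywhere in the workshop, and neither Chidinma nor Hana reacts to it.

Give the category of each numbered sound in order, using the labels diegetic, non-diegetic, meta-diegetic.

meta-diegetic, non-diegetic

(1) is meta-diegetic: the voice is a memory playing only inside Chidinma's mind; Hana can't hear it.
Sound (2): nothing in the workshop produces it and the characters don't hear it — pure soundtrack, so non-diegetic.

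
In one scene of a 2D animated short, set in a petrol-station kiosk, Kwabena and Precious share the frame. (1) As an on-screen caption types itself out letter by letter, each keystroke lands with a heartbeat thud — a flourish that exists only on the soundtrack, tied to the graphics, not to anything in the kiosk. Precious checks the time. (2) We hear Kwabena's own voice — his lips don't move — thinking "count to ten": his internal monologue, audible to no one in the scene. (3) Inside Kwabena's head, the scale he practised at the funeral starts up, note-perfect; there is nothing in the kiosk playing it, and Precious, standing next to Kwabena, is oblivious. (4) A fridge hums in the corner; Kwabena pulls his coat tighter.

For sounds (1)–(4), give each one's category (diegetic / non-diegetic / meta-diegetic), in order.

(1) the caption isn't part of the story world, so neither is the sound tied to it → non-diegetic.
(2) is meta-diegetic: internal monologue — inside Kwabena's mind, not spoken into the scene.
(3) the music is a memory playing inside Kwabena's mind alone; no real-world source, Precious can't hear it → meta-diegetic.
(4) ambient/room sound belonging to the story's physical space → diegetic.

non-diegetic, meta-diegetic, meta-diegetic, diegetic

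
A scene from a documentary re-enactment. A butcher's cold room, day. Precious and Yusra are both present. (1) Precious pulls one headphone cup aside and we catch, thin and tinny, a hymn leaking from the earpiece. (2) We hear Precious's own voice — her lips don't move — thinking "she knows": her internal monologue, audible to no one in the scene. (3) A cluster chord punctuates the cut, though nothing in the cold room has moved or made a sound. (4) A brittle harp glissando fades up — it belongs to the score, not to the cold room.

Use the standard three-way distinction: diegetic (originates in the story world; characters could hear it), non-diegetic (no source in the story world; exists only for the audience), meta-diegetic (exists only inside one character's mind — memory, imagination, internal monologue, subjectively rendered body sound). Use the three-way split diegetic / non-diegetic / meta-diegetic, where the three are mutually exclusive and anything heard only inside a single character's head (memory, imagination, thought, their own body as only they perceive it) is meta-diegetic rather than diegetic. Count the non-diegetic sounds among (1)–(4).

(1) the earpiece is a real device on Precious's head — source music → diegetic.
(2) is meta-diegetic: it's Precious's unspoken thought, heard only by the audience via her subjectivity.
(3) nothing in the scene produces it; it's an accent added for the audience → non-diegetic.
(4) it has no source in the story world and no character can hear it — it's underscore → non-diegetic.
Non-diegetic: (3), (4) — that's 2.

2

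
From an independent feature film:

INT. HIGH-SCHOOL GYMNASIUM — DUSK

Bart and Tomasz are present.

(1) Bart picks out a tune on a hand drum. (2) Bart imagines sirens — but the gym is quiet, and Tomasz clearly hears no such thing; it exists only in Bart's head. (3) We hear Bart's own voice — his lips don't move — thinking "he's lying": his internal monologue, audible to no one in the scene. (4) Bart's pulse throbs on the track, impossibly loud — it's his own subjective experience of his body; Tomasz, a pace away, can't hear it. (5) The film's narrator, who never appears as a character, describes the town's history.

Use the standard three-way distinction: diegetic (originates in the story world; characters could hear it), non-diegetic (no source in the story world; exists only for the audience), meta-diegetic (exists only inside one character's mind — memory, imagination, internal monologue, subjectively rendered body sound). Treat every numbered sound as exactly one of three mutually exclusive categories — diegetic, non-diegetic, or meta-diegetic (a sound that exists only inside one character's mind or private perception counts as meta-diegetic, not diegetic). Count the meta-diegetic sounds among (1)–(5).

3

Sound (1): a character is playing a hand drum on screen, so diegetic.
(2) the sound is imagined by Bart; nothing in the story world is producing it and Tomasz can't hear it → meta-diegetic.
Sound (3): it's Bart's unspoken thought, heard only by the audience via his subjectivity, so meta-diegetic.
(4) it's Bart's internal bodily sensation rendered as sound; only Bart 'hears' it → meta-diegetic.
(5) external voice-over — not a character, not heard by anyone in the scene → non-diegetic.
So 3 of the 5 are meta-diegetic: (2), (3), (4).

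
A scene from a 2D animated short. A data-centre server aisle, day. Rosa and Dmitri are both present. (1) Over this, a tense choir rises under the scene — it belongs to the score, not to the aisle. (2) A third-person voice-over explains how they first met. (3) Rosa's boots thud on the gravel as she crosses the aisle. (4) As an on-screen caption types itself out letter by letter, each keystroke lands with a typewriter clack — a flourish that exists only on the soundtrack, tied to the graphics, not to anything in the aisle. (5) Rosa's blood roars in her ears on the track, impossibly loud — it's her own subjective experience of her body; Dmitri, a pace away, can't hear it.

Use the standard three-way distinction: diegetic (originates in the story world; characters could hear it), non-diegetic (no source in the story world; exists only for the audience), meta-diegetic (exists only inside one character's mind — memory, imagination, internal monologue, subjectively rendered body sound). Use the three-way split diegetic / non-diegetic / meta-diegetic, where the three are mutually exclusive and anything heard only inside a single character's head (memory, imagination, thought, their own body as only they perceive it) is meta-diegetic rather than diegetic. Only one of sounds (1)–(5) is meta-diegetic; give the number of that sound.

(1) nothing in the aisle produces it and the characters don't hear it — pure soundtrack → non-diegetic.
(2) commentary laid over the scene from outside the fiction → non-diegetic.
(3) a character's body making contact with the set — an in-world sound → diegetic.
(4) it accompanies on-screen graphics, not anything inside the story world → non-diegetic.
(5) point-of-audition from inside Rosa's body; not a sound in the room → meta-diegetic.
Only (5) is meta-diegetic.

5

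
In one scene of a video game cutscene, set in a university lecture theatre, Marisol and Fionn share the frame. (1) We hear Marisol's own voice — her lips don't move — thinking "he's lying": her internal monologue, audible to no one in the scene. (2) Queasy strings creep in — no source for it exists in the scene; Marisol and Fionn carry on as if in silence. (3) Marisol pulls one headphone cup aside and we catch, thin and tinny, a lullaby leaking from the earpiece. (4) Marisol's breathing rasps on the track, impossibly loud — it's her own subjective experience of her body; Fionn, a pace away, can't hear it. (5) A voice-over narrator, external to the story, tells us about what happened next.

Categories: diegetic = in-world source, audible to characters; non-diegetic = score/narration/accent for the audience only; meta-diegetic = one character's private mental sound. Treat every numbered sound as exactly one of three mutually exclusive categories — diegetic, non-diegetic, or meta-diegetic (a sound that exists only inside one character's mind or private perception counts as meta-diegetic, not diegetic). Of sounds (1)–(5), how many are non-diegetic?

Sound (1): it's Marisol's unspoken thought, heard only by the audience via her subjectivity, so meta-diegetic.
(2) is non-diegetic: nothing in the theatre produces it and the characters don't hear it — pure soundtrack.
Sound (3): it's leaking from a physical pair of headphones in the scene, so diegetic.
(4) a subjective body sound — Marisol's private perception, inaudible to Fionn → meta-diegetic.
(5) is non-diegetic: commentary laid over the scene from outside the fiction.
So 2 of the 5 are non-diegetic: (2), (5).

2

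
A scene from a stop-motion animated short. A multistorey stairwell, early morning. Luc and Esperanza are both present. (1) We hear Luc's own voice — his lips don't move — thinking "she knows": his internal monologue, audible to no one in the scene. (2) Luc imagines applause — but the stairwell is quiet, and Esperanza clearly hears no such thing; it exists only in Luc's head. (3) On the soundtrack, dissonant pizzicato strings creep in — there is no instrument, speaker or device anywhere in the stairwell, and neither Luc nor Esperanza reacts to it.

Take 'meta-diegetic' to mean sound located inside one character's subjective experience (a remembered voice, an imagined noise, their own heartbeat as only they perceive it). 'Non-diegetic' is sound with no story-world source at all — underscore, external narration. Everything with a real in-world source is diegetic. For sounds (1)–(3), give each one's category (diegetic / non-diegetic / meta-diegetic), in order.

Sound (1): Luc's thought-voice: a private mental sound no other character can hear, so meta-diegetic.
(2) is meta-diegetic: the sound is imagined by Luc; nothing in the story world is producing it and Esperanza can't hear it.
(3) is non-diegetic: nothing in the stairwell produces it and the characters don't hear it — pure soundtrack.

meta-diegetic, meta-diegetic, non-diegetic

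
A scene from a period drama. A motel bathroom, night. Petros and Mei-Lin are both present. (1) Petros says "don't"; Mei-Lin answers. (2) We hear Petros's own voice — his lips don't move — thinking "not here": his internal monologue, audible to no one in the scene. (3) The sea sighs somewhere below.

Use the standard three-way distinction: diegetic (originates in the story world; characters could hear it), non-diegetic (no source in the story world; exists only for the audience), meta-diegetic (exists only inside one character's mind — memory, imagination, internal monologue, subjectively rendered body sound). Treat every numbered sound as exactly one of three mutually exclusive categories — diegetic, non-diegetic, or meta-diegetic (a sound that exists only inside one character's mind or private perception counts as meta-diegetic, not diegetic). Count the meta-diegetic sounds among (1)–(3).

(1) is diegetic: Petros is a character speaking aloud in the scene.
Sound (2): it's Petros's unspoken thought, heard only by the audience via his subjectivity, so meta-diegetic.
(3) it's the actual ambient sound of the location → diegetic.
So 1 of the 3 is meta-diegetic: (2).

1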